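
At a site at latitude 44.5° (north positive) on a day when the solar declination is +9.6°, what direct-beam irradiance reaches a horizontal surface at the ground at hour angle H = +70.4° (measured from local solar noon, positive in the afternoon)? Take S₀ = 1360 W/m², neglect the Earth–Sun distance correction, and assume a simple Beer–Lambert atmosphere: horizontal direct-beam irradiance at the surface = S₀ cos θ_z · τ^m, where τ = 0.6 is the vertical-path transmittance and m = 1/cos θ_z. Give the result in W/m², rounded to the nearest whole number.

113 W/m²

cos θ_z = sin(44.5°) sin(9.6°) + cos(44.5°) cos(9.6°) cos(70.40°) = 0.1169 + 0.2359 = 0.3528.
Air mass m = 1/cos θ_z = 1/0.3528 = 2.834; τ^m = 0.6^2.834 = 0.2351.
Surface direct beam = 1360 × 0.3528 × 0.2351 = 112.80 W/m².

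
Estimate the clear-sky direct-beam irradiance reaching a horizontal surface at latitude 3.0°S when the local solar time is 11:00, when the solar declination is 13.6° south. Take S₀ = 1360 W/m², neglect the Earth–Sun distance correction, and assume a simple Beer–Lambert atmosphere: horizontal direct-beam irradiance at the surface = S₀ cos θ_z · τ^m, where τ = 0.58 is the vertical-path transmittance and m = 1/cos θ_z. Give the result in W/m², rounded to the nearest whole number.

728 W/m²

Hour angle H = 15° × (11 − 12) = -15.00°.
cos θ_z = sin φ sin δ + cos φ cos δ cos H = (-0.0523)(-0.2351) + (0.9986)(0.9720)(0.9659) = 0.9498.
Air mass m = 1/cos θ_z = 1/0.9498 = 1.053; τ^m = 0.58^1.053 = 0.5635.
Surface direct beam = 1360 × 0.9498 × 0.5635 = 727.89 W/m².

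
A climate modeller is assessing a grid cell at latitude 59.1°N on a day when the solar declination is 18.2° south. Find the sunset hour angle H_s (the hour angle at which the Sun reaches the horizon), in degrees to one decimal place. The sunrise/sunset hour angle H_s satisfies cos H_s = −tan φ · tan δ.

The sunset hour angle satisfies cos H_s = −tan φ tan δ = 0.5494, giving H_s = 56.67°.

56.7°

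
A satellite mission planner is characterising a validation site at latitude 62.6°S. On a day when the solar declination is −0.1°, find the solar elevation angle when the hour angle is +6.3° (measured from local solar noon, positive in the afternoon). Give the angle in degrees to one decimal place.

cos θ_z = sin(-62.6°) sin(-0.1°) + cos(-62.6°) cos(-0.1°) cos(6.30°) = 0.0015 + 0.4574 = 0.4589.
θ_z = arccos(0.4589) = 62.68°, so the elevation is 90° − 62.68° = 27.32°.

27.3°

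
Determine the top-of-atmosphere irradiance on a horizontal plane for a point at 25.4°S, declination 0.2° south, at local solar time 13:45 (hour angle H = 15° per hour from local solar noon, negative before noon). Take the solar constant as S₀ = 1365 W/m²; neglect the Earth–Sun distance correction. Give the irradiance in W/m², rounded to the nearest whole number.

Hour angle H = 15° × (13.75 − 12) = 26.25°.
cos θ_z = sin φ sin δ + cos φ cos δ cos H = (-0.4289)(-0.0035) + (0.9033)(1.0000)(0.8969) = 0.8117.
Top-of-atmosphere irradiance = S₀ cos θ_z = 1365 × 0.8117 = 1107.97 W/m².

1108 W/m²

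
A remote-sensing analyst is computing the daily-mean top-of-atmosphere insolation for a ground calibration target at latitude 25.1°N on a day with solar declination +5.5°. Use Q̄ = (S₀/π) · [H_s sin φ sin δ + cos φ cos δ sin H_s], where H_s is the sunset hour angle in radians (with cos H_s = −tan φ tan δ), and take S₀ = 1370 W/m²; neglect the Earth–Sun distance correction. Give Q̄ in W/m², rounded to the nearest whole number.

421 W/m²

−tan φ tan δ = −(0.4684)(0.0963) = -0.0451; H_s = arccos(-0.0451) = 92.58°. In radians, H_s = 1.6158.
H_s sin φ sin δ = 1.6158 × 0.4242 × 0.0958 = 0.0657.
cos φ cos δ sin H_s = 0.9056 × 0.9954 × 0.9990 = 0.9005.
Q̄ = (1370/π) × (0.0657 + 0.9005) = 436.08 × 0.9662 = 421.34 W/m².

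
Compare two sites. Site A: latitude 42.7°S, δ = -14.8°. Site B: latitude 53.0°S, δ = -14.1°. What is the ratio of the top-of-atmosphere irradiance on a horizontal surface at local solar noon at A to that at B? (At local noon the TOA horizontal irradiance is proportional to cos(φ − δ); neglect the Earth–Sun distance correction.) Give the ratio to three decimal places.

A: cos θ_z = cos(-42.7° − (-14.8°)) = 0.8838.
B: cos θ_z = cos(-53.0° − (-14.1°)) = 0.7782.
Ratio A/B = 0.8838 / 0.7782 = 1.1357.

1.136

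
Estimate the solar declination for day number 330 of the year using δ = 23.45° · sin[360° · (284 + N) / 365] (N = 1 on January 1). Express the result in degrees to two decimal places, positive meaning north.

-21.35°

360 × (284 + 330) / 365 = 605.589°; sin(605.589°) = -0.9106.
δ = 23.45 × -0.9106 = -21.354° ≈ -21.35°.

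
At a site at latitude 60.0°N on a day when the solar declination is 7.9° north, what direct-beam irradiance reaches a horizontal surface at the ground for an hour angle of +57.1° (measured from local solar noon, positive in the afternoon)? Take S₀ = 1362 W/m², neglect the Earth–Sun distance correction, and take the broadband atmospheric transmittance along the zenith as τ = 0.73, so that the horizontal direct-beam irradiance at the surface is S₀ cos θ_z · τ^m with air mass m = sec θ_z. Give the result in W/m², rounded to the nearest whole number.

cos θ_z = sin(60.0°) sin(7.9°) + cos(60.0°) cos(7.9°) cos(57.10°) = 0.1190 + 0.2690 = 0.3880.
Air mass m = 1/cos θ_z = 1/0.3880 = 2.577; τ^m = 0.73^2.577 = 0.4444.
Surface direct beam = 1362 × 0.3880 × 0.4444 = 234.85 W/m².

235 W/m²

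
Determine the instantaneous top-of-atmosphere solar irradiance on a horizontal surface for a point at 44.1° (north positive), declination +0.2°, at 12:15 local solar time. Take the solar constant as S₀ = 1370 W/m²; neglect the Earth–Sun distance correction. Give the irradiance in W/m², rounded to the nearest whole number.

Hour angle H = 15° × (12.25 − 12) = 3.75°.
cos θ_z = sin(44.1°) sin(0.2°) + cos(44.1°) cos(0.2°) cos(3.75°) = 0.0024 + 0.7166 = 0.7190.
Top-of-atmosphere irradiance = S₀ cos θ_z = 1370 × 0.7190 = 985.03 W/m².

985 W/m²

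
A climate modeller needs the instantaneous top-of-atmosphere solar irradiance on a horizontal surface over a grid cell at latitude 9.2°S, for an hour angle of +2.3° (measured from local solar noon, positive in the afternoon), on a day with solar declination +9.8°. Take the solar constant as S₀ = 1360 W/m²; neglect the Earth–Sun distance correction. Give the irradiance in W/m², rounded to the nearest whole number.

With φ = -9.2°, δ = 9.8°, H = 2.30°: sin φ sin δ = -0.0272, cos φ cos δ cos H = 0.9719, so cos θ_z = 0.9447.
Top-of-atmosphere irradiance = S₀ cos θ_z = 1360 × 0.9447 = 1284.79 W/m².

1285 W/m²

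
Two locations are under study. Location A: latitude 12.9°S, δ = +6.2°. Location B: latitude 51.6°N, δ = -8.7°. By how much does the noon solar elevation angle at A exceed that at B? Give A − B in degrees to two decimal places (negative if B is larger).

+41.20°

A: 90° − |-12.9 − (6.2)| = 70.90°.
B: 90° − |51.6 − (-8.7)| = 29.70°.
A − B = 70.90 − 29.70 = 41.20°.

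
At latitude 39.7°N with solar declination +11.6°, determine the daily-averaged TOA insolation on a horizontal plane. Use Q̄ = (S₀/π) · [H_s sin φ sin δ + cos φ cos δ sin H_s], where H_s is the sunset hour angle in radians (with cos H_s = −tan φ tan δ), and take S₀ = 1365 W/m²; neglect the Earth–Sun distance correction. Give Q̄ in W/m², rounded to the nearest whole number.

420 W/m²

The sunset hour angle satisfies cos H_s = −tan φ tan δ = -0.1704, giving H_s = 99.81°. In radians, H_s = 1.7420.
H_s sin φ sin δ = 1.7420 × 0.6388 × 0.2011 = 0.2238.
cos φ cos δ sin H_s = 0.7694 × 0.9796 × 0.9854 = 0.7427.
Q̄ = (1365/π) × (0.2238 + 0.7427) = 434.49 × 0.9665 = 419.93 W/m².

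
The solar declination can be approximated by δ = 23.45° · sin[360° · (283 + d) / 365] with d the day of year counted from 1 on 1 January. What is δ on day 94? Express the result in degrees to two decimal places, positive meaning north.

+4.81°

360 × (283 + 94) / 365 = 371.836°; sin(371.836°) = 0.2051.
δ = 23.45 × 0.2051 = 4.810° ≈ +4.81°.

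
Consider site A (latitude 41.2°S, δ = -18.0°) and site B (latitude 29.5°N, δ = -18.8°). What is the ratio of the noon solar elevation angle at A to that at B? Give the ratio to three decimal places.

A: 90° − |-41.2 − (-18.0)| = 66.80°.
B: 90° − |29.5 − (-18.8)| = 41.70°.
Ratio A/B = 66.8000 / 41.7000 = 1.6019.

1.602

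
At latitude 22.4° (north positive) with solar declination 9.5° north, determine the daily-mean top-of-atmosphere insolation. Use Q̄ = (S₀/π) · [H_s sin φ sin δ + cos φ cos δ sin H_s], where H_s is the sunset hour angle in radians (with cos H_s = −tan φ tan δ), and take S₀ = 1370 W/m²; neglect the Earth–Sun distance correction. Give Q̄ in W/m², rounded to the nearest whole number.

−tan φ tan δ = −(0.4122)(0.1673) = -0.0690; H_s = arccos(-0.0690) = 93.96°. In radians, H_s = 1.6399.
H_s sin φ sin δ = 1.6399 × 0.3811 × 0.1650 = 0.1031.
cos φ cos δ sin H_s = 0.9245 × 0.9863 × 0.9976 = 0.9096.
Q̄ = (1370/π) × (0.1031 + 0.9096) = 436.08 × 1.0127 = 441.62 W/m².

442 W/m²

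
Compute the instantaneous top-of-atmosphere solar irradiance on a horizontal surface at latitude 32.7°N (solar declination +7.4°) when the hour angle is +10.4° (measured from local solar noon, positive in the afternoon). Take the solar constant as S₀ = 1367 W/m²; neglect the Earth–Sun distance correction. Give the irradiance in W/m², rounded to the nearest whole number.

1217 W/m²

cos θ_z = sin φ sin δ + cos φ cos δ cos H = (0.5402)(0.1288) + (0.8415)(0.9917)(0.9836) = 0.8904.
Top-of-atmosphere irradiance = S₀ cos θ_z = 1367 × 0.8904 = 1217.18 W/m².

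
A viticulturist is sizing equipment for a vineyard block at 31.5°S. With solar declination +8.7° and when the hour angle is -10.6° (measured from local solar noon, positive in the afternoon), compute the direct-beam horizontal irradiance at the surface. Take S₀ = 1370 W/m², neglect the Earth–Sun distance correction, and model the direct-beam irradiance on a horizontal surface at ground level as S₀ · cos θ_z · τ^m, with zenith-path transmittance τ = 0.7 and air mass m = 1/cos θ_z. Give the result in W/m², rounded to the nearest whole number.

638 W/m²

With φ = -31.5°, δ = 8.7°, H = -10.60°: sin φ sin δ = -0.0790, cos φ cos δ cos H = 0.8284, so cos θ_z = 0.7494.
Air mass m = 1/cos θ_z = 1/0.7494 = 1.334; τ^m = 0.7^1.334 = 0.6214.
Surface direct beam = 1370 × 0.7494 × 0.6214 = 637.98 W/m².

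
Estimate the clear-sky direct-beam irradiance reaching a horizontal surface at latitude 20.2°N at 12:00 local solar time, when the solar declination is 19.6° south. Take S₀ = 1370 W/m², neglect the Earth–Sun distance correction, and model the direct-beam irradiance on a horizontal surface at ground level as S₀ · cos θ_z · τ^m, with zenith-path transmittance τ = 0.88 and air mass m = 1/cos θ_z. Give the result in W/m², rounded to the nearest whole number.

Hour angle H = 15° × (12 − 12) = 0.00°.
cos θ_z = sin φ sin δ + cos φ cos δ cos H = (0.3453)(-0.3355) + (0.9385)(0.9421)(1.0000) = 0.7683.
Air mass m = 1/cos θ_z = 1/0.7683 = 1.302; τ^m = 0.88^1.302 = 0.8467.
Surface direct beam = 1370 × 0.7683 × 0.8467 = 891.21 W/m².

891 W/m²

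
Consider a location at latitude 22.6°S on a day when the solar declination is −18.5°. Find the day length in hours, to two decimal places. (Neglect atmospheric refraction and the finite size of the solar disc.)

13.07 hours

−tan φ tan δ = −(-0.4163)(-0.3346) = -0.1393; H_s = arccos(-0.1393) = 98.01°.
Day length = 2 H_s / 15° h⁻¹ = 196.02° / 15 = 13.068 h.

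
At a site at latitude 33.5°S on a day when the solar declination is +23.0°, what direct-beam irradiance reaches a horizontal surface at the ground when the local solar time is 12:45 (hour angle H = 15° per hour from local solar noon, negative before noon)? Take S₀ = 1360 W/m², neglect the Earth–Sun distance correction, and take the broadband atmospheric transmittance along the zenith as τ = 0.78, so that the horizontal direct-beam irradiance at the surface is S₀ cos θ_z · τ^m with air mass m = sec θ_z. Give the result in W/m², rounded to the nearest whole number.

Hour angle H = 15° × (12.75 − 12) = 11.25°.
cos θ_z = sin(-33.5°) sin(23.0°) + cos(-33.5°) cos(23.0°) cos(11.25°) = -0.2157 + 0.7528 = 0.5371.
Air mass m = 1/cos θ_z = 1/0.5371 = 1.862; τ^m = 0.78^1.862 = 0.6296.
Surface direct beam = 1360 × 0.5371 × 0.6296 = 459.90 W/m².

460 W/m²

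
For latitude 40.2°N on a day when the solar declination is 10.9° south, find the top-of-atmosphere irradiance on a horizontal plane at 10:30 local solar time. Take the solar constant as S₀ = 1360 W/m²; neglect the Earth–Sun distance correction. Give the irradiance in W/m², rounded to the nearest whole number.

Hour angle H = 15° × (10.5 − 12) = -22.50°.
cos θ_z = sin φ sin δ + cos φ cos δ cos H = (0.6455)(-0.1891) + (0.7638)(0.9820)(0.9239) = 0.5709.
Top-of-atmosphere irradiance = S₀ cos θ_z = 1360 × 0.5709 = 776.42 W/m².

776 W/m²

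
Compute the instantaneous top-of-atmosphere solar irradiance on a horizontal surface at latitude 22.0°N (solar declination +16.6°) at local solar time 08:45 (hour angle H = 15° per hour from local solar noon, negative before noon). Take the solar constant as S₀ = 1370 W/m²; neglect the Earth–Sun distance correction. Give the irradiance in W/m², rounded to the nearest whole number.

949 W/m²

Hour angle H = 15° × (8.75 − 12) = -48.75°.
cos θ_z = sin(22.0°) sin(16.6°) + cos(22.0°) cos(16.6°) cos(-48.75°) = 0.1070 + 0.5859 = 0.6929.
Top-of-atmosphere irradiance = S₀ cos θ_z = 1370 × 0.6929 = 949.27 W/m².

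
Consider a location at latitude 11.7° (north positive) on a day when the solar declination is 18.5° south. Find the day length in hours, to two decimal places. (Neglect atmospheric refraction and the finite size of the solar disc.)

The sunset hour angle satisfies cos H_s = −tan φ tan δ = 0.0693, giving H_s = 86.03°.
Day length = 2 H_s / 15° h⁻¹ = 172.06° / 15 = 11.471 h.

11.47 hours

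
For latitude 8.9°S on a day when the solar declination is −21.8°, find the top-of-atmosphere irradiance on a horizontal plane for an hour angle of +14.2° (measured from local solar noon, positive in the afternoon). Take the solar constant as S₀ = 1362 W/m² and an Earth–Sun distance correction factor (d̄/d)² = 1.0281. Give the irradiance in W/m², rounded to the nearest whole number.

1326 W/m²

cos θ_z = sin(-8.9°) sin(-21.8°) + cos(-8.9°) cos(-21.8°) cos(14.20°) = 0.0575 + 0.8893 = 0.9468.
Top-of-atmosphere irradiance = S₀ (d̄/d)² cos θ_z = 1362 × 1.0281 × 0.9468 = 1325.78 W/m².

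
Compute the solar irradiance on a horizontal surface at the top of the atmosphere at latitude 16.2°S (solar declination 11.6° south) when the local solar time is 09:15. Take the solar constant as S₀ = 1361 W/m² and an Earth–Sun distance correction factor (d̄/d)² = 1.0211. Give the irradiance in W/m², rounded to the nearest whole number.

Hour angle H = 15° × (9.25 − 12) = -41.25°.
cos θ_z = sin φ sin δ + cos φ cos δ cos H = (-0.2790)(-0.2011) + (0.9603)(0.9796)(0.7518) = 0.7633.
Top-of-atmosphere irradiance = S₀ (d̄/d)² cos θ_z = 1361 × 1.0211 × 0.7633 = 1060.77 W/m².

1061 W/m²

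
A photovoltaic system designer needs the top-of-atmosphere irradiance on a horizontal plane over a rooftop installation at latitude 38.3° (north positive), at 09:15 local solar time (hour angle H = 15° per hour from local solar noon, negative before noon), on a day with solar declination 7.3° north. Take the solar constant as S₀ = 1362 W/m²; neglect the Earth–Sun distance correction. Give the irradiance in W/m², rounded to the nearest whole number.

904 W/m²

Hour angle H = 15° × (9.25 − 12) = -41.25°.
With φ = 38.3°, δ = 7.3°, H = -41.25°: sin φ sin δ = 0.0788, cos φ cos δ cos H = 0.5852, so cos θ_z = 0.6640.
Top-of-atmosphere irradiance = S₀ cos θ_z = 1362 × 0.6640 = 904.37 W/m².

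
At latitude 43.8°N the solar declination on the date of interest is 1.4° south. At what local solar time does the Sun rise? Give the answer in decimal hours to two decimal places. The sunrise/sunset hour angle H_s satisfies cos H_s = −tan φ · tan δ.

−tan φ tan δ = −(0.9590)(-0.0244) = 0.0234; H_s = arccos(0.0234) = 88.66°.
Sunrise is at 12 − H_s/15 = 12 − 5.911 = 6.089 h local solar time.

6.09 h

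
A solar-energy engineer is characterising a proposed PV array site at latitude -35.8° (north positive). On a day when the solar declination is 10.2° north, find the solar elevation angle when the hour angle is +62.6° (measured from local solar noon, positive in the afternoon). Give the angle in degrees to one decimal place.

15.3°

With φ = -35.8°, δ = 10.2°, H = 62.60°: sin φ sin δ = -0.1036, cos φ cos δ cos H = 0.3674, so cos θ_z = 0.2638.
θ_z = arccos(0.2638) = 74.70°, so the elevation is 90° − 74.70° = 15.30°.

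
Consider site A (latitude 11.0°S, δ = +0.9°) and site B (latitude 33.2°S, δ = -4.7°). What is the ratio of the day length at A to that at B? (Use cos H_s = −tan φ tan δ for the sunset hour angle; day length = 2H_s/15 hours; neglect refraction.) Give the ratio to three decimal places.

0.965

A: H_s = arccos(−tan -11.0° · tan 0.9°) = 89.83°, so 2H_s/15 = 11.9773 h.
B: H_s = arccos(−tan -33.2° · tan -4.7°) = 93.08°, so 2H_s/15 = 12.4107 h.
Ratio A/B = 11.9773 / 12.4107 = 0.9651.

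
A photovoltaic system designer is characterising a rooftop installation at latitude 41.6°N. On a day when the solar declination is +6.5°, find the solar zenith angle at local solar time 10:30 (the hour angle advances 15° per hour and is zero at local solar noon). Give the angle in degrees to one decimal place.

40.4°

Hour angle H = 15° × (10.5 − 12) = -22.50°.
cos θ_z = sin φ sin δ + cos φ cos δ cos H = (0.6639)(0.1132) + (0.7478)(0.9936)(0.9239) = 0.7616.
θ_z = arccos(0.7616) = 40.39°.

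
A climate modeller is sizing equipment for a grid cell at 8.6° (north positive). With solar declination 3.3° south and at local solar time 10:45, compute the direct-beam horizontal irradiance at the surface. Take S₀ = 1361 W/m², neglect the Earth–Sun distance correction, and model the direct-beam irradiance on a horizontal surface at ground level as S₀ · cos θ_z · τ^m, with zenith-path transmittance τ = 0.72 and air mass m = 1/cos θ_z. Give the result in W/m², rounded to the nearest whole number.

884 W/m²

Hour angle H = 15° × (10.75 − 12) = -18.75°.
With φ = 8.6°, δ = -3.3°, H = -18.75°: sin φ sin δ = -0.0086, cos φ cos δ cos H = 0.9347, so cos θ_z = 0.9261.
Air mass m = 1/cos θ_z = 1/0.9261 = 1.080; τ^m = 0.72^1.080 = 0.7013.
Surface direct beam = 1361 × 0.9261 × 0.7013 = 883.93 W/m².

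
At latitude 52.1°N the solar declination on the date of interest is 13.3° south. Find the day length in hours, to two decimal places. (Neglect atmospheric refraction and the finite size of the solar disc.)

9.64 hours

−tan φ tan δ = −(1.2846)(-0.2364) = 0.3037; H_s = arccos(0.3037) = 72.32°.
Day length = 2 H_s / 15° h⁻¹ = 144.64° / 15 = 9.643 h.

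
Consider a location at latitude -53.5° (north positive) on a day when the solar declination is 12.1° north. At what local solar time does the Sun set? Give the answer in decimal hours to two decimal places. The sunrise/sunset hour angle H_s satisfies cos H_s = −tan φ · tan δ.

cos H_s = −tan(-53.5°) · tan(12.1°) = 0.2897, so H_s = arccos(0.2897) = 73.16°.
Sunset is at 12 + H_s/15 = 12 + 4.877 = 16.877 h local solar time.

16.88 h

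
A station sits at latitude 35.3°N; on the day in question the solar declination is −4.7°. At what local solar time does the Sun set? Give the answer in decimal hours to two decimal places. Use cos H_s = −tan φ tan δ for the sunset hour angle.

−tan φ tan δ = −(0.7080)(-0.0822) = 0.0582; H_s = arccos(0.0582) = 86.66°.
Sunset is at 12 + H_s/15 = 12 + 5.777 = 17.777 h local solar time.

17.78 h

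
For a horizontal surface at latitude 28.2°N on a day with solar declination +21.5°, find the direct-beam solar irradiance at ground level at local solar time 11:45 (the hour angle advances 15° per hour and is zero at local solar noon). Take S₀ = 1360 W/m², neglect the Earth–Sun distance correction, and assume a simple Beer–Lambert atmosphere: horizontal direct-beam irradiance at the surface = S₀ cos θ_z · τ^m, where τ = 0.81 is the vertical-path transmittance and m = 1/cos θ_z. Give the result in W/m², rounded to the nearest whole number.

Hour angle H = 15° × (11.75 − 12) = -3.75°.
cos θ_z = sin φ sin δ + cos φ cos δ cos H = (0.4726)(0.3665) + (0.8813)(0.9304)(0.9979) = 0.9914.
Air mass m = 1/cos θ_z = 1/0.9914 = 1.009; τ^m = 0.81^1.009 = 0.8085.
Surface direct beam = 1360 × 0.9914 × 0.8085 = 1090.10 W/m².

1090 W/m²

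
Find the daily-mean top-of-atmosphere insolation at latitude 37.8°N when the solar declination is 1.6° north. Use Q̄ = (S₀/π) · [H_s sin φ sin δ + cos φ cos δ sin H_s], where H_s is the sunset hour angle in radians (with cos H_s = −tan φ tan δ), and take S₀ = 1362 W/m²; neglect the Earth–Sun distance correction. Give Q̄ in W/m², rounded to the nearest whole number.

cos H_s = −tan(37.8°) · tan(1.6°) = -0.0217, so H_s = arccos(-0.0217) = 91.24°. In radians, H_s = 1.5924.
H_s sin φ sin δ = 1.5924 × 0.6129 × 0.0279 = 0.0272.
cos φ cos δ sin H_s = 0.7902 × 0.9996 × 0.9998 = 0.7897.
Q̄ = (1362/π) × (0.0272 + 0.7897) = 433.54 × 0.8169 = 354.16 W/m².

354 W/m²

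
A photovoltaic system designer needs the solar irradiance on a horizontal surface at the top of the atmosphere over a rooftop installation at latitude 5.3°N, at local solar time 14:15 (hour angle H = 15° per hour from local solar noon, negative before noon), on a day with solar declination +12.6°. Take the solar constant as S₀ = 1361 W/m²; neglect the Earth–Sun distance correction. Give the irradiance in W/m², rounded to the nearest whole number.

1127 W/m²

Hour angle H = 15° × (14.25 − 12) = 33.75°.
cos θ_z = sin(5.3°) sin(12.6°) + cos(5.3°) cos(12.6°) cos(33.75°) = 0.0202 + 0.8080 = 0.8282.
Top-of-atmosphere irradiance = S₀ cos θ_z = 1361 × 0.8282 = 1127.18 W/m².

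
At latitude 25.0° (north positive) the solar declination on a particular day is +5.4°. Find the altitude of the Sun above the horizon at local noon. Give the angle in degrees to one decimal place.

70.4°

At local solar noon the hour angle is zero, so the elevation is 90° − |φ − δ| = 90° − |25.0° − (5.4°)| = 90° − 19.6° = 70.4°.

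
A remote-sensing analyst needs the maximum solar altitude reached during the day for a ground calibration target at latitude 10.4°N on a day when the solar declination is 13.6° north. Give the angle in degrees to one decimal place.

86.8°

At local solar noon the hour angle is zero, so the elevation is 90° − |φ − δ| = 90° − |10.4° − (13.6°)| = 90° − 3.2° = 86.8°.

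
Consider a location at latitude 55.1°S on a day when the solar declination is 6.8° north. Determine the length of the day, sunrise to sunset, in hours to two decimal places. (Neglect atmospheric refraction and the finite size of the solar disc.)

The sunset hour angle satisfies cos H_s = −tan φ tan δ = 0.1709, giving H_s = 80.16°.
Day length = 2 H_s / 15° h⁻¹ = 160.32° / 15 = 10.688 h.

10.69 hours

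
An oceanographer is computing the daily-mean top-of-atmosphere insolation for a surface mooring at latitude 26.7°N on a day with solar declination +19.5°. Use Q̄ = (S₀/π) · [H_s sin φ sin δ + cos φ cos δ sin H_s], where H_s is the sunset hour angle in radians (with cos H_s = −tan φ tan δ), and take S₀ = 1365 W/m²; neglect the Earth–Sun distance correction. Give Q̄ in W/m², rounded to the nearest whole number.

474 W/m²

The sunset hour angle satisfies cos H_s = −tan φ tan δ = -0.1781, giving H_s = 100.26°. In radians, H_s = 1.7499.
H_s sin φ sin δ = 1.7499 × 0.4493 × 0.3338 = 0.2624.
cos φ cos δ sin H_s = 0.8934 × 0.9426 × 0.9840 = 0.8286.
Q̄ = (1365/π) × (0.2624 + 0.8286) = 434.49 × 1.0910 = 474.03 W/m².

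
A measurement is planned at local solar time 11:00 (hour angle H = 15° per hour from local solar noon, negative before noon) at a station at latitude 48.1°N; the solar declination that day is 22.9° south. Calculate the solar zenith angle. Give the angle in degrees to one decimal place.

Hour angle H = 15° × (11 − 12) = -15.00°.
cos θ_z = sin(48.1°) sin(-22.9°) + cos(48.1°) cos(-22.9°) cos(-15.00°) = -0.2896 + 0.5942 = 0.3046.
θ_z = arccos(0.3046) = 72.27°.

72.3°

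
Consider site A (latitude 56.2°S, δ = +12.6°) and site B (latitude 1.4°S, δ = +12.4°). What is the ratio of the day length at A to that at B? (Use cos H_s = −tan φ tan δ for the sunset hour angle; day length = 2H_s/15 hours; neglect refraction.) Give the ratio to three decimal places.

0.786

A: H_s = arccos(−tan -56.2° · tan 12.6°) = 70.49°, so 2H_s/15 = 9.3987 h.
B: H_s = arccos(−tan -1.4° · tan 12.4°) = 89.69°, so 2H_s/15 = 11.9587 h.
Ratio A/B = 9.3987 / 11.9587 = 0.7859.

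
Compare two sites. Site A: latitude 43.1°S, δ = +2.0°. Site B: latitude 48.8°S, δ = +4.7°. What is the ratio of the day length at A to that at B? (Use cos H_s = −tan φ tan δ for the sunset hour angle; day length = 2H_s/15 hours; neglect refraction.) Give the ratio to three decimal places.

1.042

A: H_s = arccos(−tan -43.1° · tan 2.0°) = 88.13°, so 2H_s/15 = 11.7507 h.
B: H_s = arccos(−tan -48.8° · tan 4.7°) = 84.61°, so 2H_s/15 = 11.2813 h.
Ratio A/B = 11.7507 / 11.2813 = 1.0416.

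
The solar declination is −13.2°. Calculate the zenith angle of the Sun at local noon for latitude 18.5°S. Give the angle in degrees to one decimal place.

5.3°

At local solar noon the hour angle is zero, so the zenith angle is |φ − δ| = |-18.5° − (-13.2°)| = 5.3°.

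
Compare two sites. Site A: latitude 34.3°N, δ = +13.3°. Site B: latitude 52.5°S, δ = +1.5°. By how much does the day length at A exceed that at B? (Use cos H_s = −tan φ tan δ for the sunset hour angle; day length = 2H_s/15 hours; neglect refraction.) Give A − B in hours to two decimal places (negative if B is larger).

A: H_s = arccos(−tan 34.3° · tan 13.3°) = 99.28°, so 2H_s/15 = 13.2373 h.
B: H_s = arccos(−tan -52.5° · tan 1.5°) = 88.04°, so 2H_s/15 = 11.7387 h.
A − B = 13.2373 − 11.7387 = 1.4986 h.

+1.50 h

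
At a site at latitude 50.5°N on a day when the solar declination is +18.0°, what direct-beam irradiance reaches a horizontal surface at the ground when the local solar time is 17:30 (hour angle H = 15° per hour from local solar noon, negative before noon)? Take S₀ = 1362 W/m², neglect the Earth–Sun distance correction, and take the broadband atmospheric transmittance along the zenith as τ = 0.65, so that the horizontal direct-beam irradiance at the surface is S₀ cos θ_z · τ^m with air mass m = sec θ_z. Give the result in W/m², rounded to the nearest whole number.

111 W/m²

Hour angle H = 15° × (17.5 − 12) = 82.50°.
With φ = 50.5°, δ = 18.0°, H = 82.50°: sin φ sin δ = 0.2384, cos φ cos δ cos H = 0.0790, so cos θ_z = 0.3174.
Air mass m = 1/cos θ_z = 1/0.3174 = 3.151; τ^m = 0.65^3.151 = 0.2573.
Surface direct beam = 1362 × 0.3174 × 0.2573 = 111.23 W/m².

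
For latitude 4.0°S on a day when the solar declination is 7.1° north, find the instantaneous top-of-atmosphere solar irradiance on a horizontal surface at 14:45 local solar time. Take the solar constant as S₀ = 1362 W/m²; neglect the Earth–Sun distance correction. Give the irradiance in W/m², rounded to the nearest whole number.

Hour angle H = 15° × (14.75 − 12) = 41.25°.
With φ = -4.0°, δ = 7.1°, H = 41.25°: sin φ sin δ = -0.0086, cos φ cos δ cos H = 0.7443, so cos θ_z = 0.7357.
Top-of-atmosphere irradiance = S₀ cos θ_z = 1362 × 0.7357 = 1002.02 W/m².

1002 W/m²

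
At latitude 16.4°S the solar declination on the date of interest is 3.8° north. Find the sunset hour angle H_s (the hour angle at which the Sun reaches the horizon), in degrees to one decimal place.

The sunset hour angle satisfies cos H_s = −tan φ tan δ = 0.0195, giving H_s = 88.88°.

88.9°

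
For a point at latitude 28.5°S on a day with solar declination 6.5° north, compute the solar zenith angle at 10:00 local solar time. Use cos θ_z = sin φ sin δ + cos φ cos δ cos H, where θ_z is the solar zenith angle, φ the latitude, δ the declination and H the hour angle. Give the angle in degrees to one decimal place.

45.4°

Hour angle H = 15° × (10 − 12) = -30.00°.
cos θ_z = sin φ sin δ + cos φ cos δ cos H = (-0.4772)(0.1132) + (0.8788)(0.9936)(0.8660) = 0.7022.
θ_z = arccos(0.7022) = 45.40°.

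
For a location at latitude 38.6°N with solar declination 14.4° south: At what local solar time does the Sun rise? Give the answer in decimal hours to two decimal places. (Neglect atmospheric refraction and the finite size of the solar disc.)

6.79 h

cos H_s = −tan(38.6°) · tan(-14.4°) = 0.2050, so H_s = arccos(0.2050) = 78.17°.
Sunrise is at 12 − H_s/15 = 12 − 5.211 = 6.789 h local solar time.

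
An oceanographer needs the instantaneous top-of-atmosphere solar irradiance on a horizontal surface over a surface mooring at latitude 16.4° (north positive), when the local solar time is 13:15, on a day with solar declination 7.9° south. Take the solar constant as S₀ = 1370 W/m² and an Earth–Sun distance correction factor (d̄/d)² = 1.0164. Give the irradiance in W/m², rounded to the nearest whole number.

Hour angle H = 15° × (13.25 − 12) = 18.75°.
cos θ_z = sin(16.4°) sin(-7.9°) + cos(16.4°) cos(-7.9°) cos(18.75°) = -0.0388 + 0.8998 = 0.8610.
Top-of-atmosphere irradiance = S₀ (d̄/d)² cos θ_z = 1370 × 1.0164 × 0.8610 = 1198.91 W/m².

1199 W/m²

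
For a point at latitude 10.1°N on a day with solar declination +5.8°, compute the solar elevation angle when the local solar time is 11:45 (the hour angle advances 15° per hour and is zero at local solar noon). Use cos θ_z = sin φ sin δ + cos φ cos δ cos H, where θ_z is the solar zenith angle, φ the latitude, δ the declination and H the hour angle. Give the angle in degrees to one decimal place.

Hour angle H = 15° × (11.75 − 12) = -3.75°.
cos θ_z = sin(10.1°) sin(5.8°) + cos(10.1°) cos(5.8°) cos(-3.75°) = 0.0177 + 0.9774 = 0.9951.
θ_z = arccos(0.9951) = 5.67°, so the elevation is 90° − 5.67° = 84.33°.

84.3°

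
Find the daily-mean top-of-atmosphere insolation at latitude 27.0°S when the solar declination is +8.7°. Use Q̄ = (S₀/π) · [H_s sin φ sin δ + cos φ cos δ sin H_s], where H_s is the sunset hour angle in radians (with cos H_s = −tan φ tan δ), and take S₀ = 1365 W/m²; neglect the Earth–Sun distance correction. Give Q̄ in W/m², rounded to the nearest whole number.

−tan φ tan δ = −(-0.5095)(0.1530) = 0.0780; H_s = arccos(0.0780) = 85.53°. In radians, H_s = 1.4928.
H_s sin φ sin δ = 1.4928 × -0.4540 × 0.1513 = -0.1025.
cos φ cos δ sin H_s = 0.8910 × 0.9885 × 0.9970 = 0.8781.
Q̄ = (1365/π) × (-0.1025 + 0.8781) = 434.49 × 0.7756 = 336.99 W/m².

337 W/m²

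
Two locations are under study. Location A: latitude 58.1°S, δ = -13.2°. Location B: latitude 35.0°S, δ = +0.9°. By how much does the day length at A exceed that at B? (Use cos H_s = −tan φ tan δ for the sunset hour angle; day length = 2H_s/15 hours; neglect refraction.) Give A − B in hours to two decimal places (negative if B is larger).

+3.04 h

A: H_s = arccos(−tan -58.1° · tan -13.2°) = 112.14°, so 2H_s/15 = 14.9520 h.
B: H_s = arccos(−tan -35.0° · tan 0.9°) = 89.37°, so 2H_s/15 = 11.9160 h.
A − B = 14.9520 − 11.9160 = 3.0360 h.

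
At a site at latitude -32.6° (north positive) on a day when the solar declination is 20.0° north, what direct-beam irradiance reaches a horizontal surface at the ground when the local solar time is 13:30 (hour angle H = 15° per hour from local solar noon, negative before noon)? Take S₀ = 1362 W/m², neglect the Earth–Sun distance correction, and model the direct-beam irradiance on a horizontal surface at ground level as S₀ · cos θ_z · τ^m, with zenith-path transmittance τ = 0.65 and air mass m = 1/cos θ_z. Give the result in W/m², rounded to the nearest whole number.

339 W/m²

Hour angle H = 15° × (13.5 − 12) = 22.50°.
With φ = -32.6°, δ = 20.0°, H = 22.50°: sin φ sin δ = -0.1843, cos φ cos δ cos H = 0.7314, so cos θ_z = 0.5471.
Air mass m = 1/cos θ_z = 1/0.5471 = 1.828; τ^m = 0.65^1.828 = 0.4550.
Surface direct beam = 1362 × 0.5471 × 0.4550 = 339.04 W/m².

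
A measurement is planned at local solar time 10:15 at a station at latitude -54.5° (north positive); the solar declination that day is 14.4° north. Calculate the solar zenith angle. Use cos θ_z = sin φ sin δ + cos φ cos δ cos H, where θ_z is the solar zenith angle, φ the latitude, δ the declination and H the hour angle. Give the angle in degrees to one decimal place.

Hour angle H = 15° × (10.25 − 12) = -26.25°.
cos θ_z = sin φ sin δ + cos φ cos δ cos H = (-0.8141)(0.2487) + (0.5807)(0.9686)(0.8969) = 0.3020.
θ_z = arccos(0.3020) = 72.42°.

72.4°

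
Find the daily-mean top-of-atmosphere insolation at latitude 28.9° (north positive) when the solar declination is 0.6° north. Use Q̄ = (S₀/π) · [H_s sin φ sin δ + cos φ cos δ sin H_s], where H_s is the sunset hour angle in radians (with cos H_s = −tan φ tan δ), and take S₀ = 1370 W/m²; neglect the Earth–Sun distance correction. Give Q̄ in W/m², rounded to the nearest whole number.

cos H_s = −tan(28.9°) · tan(0.6°) = -0.0058, so H_s = arccos(-0.0058) = 90.33°. In radians, H_s = 1.5766.
H_s sin φ sin δ = 1.5766 × 0.4833 × 0.0105 = 0.0080.
cos φ cos δ sin H_s = 0.8755 × 0.9999 × 1.0000 = 0.8754.
Q̄ = (1370/π) × (0.0080 + 0.8754) = 436.08 × 0.8834 = 385.23 W/m².

385 W/m²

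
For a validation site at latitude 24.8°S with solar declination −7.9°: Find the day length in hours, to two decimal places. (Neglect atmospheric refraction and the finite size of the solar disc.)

12.49 hours

cos H_s = −tan(-24.8°) · tan(-7.9°) = -0.0641, so H_s = arccos(-0.0641) = 93.68°.
Day length = 2 H_s / 15° h⁻¹ = 187.36° / 15 = 12.491 h.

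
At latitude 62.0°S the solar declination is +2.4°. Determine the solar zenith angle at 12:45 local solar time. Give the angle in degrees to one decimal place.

Hour angle H = 15° × (12.75 − 12) = 11.25°.
With φ = -62.0°, δ = 2.4°, H = 11.25°: sin φ sin δ = -0.0370, cos φ cos δ cos H = 0.4600, so cos θ_z = 0.4230.
θ_z = arccos(0.4230) = 64.98°.

65.0°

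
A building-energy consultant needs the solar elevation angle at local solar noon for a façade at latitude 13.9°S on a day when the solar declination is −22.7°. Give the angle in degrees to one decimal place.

At local solar noon the hour angle is zero, so the elevation is 90° − |φ − δ| = 90° − |-13.9° − (-22.7°)| = 90° − 8.8° = 81.2°.

81.2°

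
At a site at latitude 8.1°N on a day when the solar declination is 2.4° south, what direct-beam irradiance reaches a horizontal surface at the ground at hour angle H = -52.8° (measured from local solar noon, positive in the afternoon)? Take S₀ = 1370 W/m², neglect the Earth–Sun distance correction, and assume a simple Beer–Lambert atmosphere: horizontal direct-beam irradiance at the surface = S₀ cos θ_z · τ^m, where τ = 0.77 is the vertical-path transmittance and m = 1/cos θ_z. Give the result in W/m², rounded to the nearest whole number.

cos θ_z = sin(8.1°) sin(-2.4°) + cos(8.1°) cos(-2.4°) cos(-52.80°) = -0.0059 + 0.5980 = 0.5921.
Air mass m = 1/cos θ_z = 1/0.5921 = 1.689; τ^m = 0.77^1.689 = 0.6431.
Surface direct beam = 1370 × 0.5921 × 0.6431 = 521.67 W/m².

522 W/m²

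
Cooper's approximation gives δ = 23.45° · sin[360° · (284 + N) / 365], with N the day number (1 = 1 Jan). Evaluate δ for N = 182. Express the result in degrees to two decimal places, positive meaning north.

+23.12°

360 × (284 + 182) / 365 = 459.616°; sin(459.616°) = 0.9859.
δ = 23.45 × 0.9859 = 23.119° ≈ +23.12°.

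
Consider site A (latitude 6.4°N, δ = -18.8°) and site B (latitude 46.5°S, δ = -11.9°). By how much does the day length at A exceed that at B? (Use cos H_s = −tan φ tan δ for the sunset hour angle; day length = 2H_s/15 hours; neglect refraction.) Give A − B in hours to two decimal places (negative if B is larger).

-2.00 h

A: H_s = arccos(−tan 6.4° · tan -18.8°) = 87.81°, so 2H_s/15 = 11.7080 h.
B: H_s = arccos(−tan -46.5° · tan -11.9°) = 102.83°, so 2H_s/15 = 13.7107 h.
A − B = 11.7080 − 13.7107 = -2.0027 h.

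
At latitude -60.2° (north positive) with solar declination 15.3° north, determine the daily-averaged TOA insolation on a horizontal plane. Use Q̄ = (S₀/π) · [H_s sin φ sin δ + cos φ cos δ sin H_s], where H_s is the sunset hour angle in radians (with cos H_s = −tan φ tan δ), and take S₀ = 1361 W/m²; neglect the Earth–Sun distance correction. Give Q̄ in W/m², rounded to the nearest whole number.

The sunset hour angle satisfies cos H_s = −tan φ tan δ = 0.4777, giving H_s = 61.46°. In radians, H_s = 1.0727.
H_s sin φ sin δ = 1.0727 × -0.8678 × 0.2639 = -0.2457.
cos φ cos δ sin H_s = 0.4970 × 0.9646 × 0.8785 = 0.4212.
Q̄ = (1361/π) × (-0.2457 + 0.4212) = 433.22 × 0.1755 = 76.03 W/m².

76 W/m²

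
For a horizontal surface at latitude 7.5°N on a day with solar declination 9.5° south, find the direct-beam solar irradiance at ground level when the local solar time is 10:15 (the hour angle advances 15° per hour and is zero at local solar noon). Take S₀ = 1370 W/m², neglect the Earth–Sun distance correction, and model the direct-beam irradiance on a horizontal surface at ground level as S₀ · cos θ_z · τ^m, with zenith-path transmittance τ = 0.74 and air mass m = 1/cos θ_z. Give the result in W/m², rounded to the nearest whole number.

824 W/m²

Hour angle H = 15° × (10.25 − 12) = -26.25°.
With φ = 7.5°, δ = -9.5°, H = -26.25°: sin φ sin δ = -0.0215, cos φ cos δ cos H = 0.8770, so cos θ_z = 0.8555.
Air mass m = 1/cos θ_z = 1/0.8555 = 1.169; τ^m = 0.74^1.169 = 0.7033.
Surface direct beam = 1370 × 0.8555 × 0.7033 = 824.29 W/m².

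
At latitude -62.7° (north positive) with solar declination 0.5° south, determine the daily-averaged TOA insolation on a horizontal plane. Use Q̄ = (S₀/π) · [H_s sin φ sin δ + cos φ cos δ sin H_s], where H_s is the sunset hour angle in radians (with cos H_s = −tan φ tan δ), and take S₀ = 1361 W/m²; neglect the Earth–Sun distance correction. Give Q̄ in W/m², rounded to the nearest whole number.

cos H_s = −tan(-62.7°) · tan(-0.5°) = -0.0169, so H_s = arccos(-0.0169) = 90.97°. In radians, H_s = 1.5877.
H_s sin φ sin δ = 1.5877 × -0.8886 × -0.0087 = 0.0123.
cos φ cos δ sin H_s = 0.4586 × 1.0000 × 0.9999 = 0.4586.
Q̄ = (1361/π) × (0.0123 + 0.4586) = 433.22 × 0.4709 = 204.00 W/m².

204 W/m²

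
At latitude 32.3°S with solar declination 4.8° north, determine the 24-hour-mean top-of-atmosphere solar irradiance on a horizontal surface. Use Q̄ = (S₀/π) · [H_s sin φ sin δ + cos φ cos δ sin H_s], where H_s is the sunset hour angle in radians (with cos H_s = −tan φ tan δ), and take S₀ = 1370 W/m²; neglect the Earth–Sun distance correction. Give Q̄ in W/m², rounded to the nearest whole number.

337 W/m²

The sunset hour angle satisfies cos H_s = −tan φ tan δ = 0.0531, giving H_s = 86.96°. In radians, H_s = 1.5177.
H_s sin φ sin δ = 1.5177 × -0.5344 × 0.0837 = -0.0679.
cos φ cos δ sin H_s = 0.8453 × 0.9965 × 0.9986 = 0.8412.
Q̄ = (1370/π) × (-0.0679 + 0.8412) = 436.08 × 0.7733 = 337.22 W/m².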